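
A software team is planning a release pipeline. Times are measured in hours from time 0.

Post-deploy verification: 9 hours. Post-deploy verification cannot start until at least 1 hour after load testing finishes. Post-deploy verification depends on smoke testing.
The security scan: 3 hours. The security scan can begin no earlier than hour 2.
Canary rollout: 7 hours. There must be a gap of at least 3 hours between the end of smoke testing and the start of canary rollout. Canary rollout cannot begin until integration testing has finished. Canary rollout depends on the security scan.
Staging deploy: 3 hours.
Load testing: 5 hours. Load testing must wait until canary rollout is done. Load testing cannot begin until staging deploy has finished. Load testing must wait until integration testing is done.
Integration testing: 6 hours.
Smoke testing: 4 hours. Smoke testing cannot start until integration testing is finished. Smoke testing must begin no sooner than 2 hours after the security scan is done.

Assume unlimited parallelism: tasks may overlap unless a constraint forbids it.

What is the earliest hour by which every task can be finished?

36

Staging deploy has no prerequisites, so it starts at hour 0 and finishes at hour 3.
The security scan cannot begin until its own release at hour 2. It runs from hour 2 to 2 + 3 = hour 5.
Integration testing has no prerequisites, so it starts at hour 0 and finishes at hour 6.
Smoke testing needs all of integration testing (finishes hour 6); the security scan (finishes hour 5, plus 2-hour gap → hour 7). That puts its earliest start at hour 7; it finishes at 7 + 4 = hour 11.
Canary rollout has to wait for smoke testing (finishes hour 11, plus 3-hour gap → hour 14); integration testing (finishes hour 6); the security scan (finishes hour 5). The latest of these is hour 14, so canary rollout runs hour 14 to 14 + 7 = hour 21.
For load testing: canary rollout (finishes hour 21); staging deploy (finishes hour 3); integration testing (finishes hour 6). Taking the maximum gives a start of hour 21, and it finishes at 21 + 5 = hour 26.
Post-deploy verification needs all of load testing (finishes hour 26, plus 1-hour gap → hour 27); smoke testing (finishes hour 11). That puts its earliest start at hour 27; it finishes at 27 + 9 = hour 36.
All tasks are finished once the last one completes. Finish times: Integration testing at 6, The security scan at 5, Staging deploy at 3, Smoke testing at 11, Canary rollout at 21, Load testing at 26, Post-deploy verification at 36. The latest is hour 36.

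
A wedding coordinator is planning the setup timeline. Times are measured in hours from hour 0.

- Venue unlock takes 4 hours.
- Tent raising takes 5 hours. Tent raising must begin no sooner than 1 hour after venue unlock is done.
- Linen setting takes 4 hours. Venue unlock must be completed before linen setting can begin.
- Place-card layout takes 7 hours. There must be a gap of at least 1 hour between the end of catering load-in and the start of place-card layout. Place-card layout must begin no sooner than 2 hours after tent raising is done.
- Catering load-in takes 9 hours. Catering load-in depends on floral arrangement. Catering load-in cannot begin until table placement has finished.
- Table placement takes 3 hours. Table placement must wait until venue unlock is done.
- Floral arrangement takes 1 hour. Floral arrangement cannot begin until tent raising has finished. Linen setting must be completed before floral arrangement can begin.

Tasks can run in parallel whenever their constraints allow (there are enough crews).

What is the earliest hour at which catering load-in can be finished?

20

Venue unlock can start immediately at hour 0; it finishes at hour 4.
Linen setting waits on venue unlock (finishes hour 4), so it starts at hour 4 and finishes at 4 + 4 = hour 8.
After venue unlock (finishes hour 4), table placement can start at hour 4 and finishes at hour 7.
Tent raising cannot begin until venue unlock (finishes hour 4, plus 1-hour gap → hour 5). It runs from hour 5 to 5 + 5 = hour 10.
Floral arrangement cannot start until tent raising (finishes hour 10); linen setting (finishes hour 8). The controlling bound is hour 10, so floral arrangement finishes at 10 + 1 = hour 11.
Catering load-in has to wait for floral arrangement (finishes hour 11); table placement (finishes hour 7). The latest of these is hour 11, so catering load-in runs hour 11 to 11 + 9 = hour 20.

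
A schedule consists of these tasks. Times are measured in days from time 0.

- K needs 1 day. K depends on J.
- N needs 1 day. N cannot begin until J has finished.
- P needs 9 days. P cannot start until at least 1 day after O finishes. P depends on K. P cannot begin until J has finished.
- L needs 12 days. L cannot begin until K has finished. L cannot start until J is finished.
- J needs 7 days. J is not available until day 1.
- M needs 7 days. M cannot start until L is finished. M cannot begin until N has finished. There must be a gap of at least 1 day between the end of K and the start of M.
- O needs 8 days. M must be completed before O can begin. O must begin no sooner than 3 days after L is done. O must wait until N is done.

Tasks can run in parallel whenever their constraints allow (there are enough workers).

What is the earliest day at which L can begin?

9

J waits on its own release at day 1, so it starts at day 1 and finishes at 1 + 7 = day 8.
After J (finishes day 8), K can start at day 8 and finishes at day 9.
L waits on K (finishes day 9); J (finishes day 8). The latest of these is day 9, which is the earliest L can start.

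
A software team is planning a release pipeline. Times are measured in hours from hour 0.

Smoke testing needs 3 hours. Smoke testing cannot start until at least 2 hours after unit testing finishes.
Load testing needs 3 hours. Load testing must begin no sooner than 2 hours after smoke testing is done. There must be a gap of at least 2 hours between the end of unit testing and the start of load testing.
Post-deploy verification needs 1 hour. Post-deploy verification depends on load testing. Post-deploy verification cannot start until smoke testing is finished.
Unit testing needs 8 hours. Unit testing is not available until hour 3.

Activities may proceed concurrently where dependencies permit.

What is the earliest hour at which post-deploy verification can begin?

Unit testing cannot begin until its own release at hour 3. It runs from hour 3 to 3 + 8 = hour 11.
Smoke testing waits on unit testing (finishes hour 11, plus 2-hour gap → hour 13), so it starts at hour 13 and finishes at 13 + 3 = hour 16.
Load testing needs all of smoke testing (finishes hour 16, plus 2-hour gap → hour 18); unit testing (finishes hour 11, plus 2-hour gap → hour 13). That puts its earliest start at hour 18; it finishes at 18 + 3 = hour 21.
Post-deploy verification waits on load testing (finishes hour 21); smoke testing (finishes hour 16). The latest of these is hour 21, which is the earliest post-deploy verification can start.

21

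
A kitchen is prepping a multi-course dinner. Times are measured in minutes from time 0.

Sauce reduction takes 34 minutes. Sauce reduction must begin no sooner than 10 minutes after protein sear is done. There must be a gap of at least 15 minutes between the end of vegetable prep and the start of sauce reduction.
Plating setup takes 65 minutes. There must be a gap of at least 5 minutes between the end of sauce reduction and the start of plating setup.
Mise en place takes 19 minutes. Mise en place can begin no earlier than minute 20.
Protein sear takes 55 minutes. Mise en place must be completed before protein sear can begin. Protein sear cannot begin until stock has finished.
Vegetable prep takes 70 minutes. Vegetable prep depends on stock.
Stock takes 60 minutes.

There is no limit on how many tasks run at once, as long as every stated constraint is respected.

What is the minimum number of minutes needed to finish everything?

Stock can start immediately at minute 0; it finishes at minute 60.
Vegetable prep waits on stock (finishes minute 60), so it starts at minute 60 and finishes at 60 + 70 = minute 130.
Mise en place cannot begin until its own release at minute 20. It runs from minute 20 to 20 + 19 = minute 39.
For protein sear: mise en place (finishes minute 39); stock (finishes minute 60). Taking the maximum gives a start of minute 60, and it finishes at 60 + 55 = minute 115.
Sauce reduction has to wait for protein sear (finishes minute 115, plus 10-minute gap → minute 125); vegetable prep (finishes minute 130, plus 15-minute gap → minute 145). The latest of these is minute 145, so sauce reduction runs minute 145 to 145 + 34 = minute 179.
Plating setup waits on sauce reduction (finishes minute 179, plus 5-minute gap → minute 184), so it starts at minute 184 and finishes at 184 + 65 = minute 249.
All tasks are finished once the last one completes. Finish times: Mise en place at 39, Stock at 60, Protein sear at 115, Vegetable prep at 130, Sauce reduction at 179, Plating setup at 249. The latest is minute 249.

249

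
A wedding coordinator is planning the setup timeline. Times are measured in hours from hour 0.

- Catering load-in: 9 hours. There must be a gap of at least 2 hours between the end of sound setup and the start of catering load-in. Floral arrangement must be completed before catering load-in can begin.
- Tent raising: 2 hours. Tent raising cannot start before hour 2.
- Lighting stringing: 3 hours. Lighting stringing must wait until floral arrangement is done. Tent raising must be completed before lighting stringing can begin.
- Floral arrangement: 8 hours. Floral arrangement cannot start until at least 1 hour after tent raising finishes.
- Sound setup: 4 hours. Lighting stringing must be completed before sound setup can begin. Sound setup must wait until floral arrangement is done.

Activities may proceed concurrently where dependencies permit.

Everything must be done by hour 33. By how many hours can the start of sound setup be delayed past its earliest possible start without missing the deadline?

After its own release at hour 2, tent raising can start at hour 2 and finishes at hour 4.
Floral arrangement waits on tent raising (finishes hour 4, plus 1-hour gap → hour 5), so it starts at hour 5 and finishes at 5 + 8 = hour 13.
Lighting stringing has to wait for floral arrangement (finishes hour 13); tent raising (finishes hour 4). The latest of these is hour 13, so lighting stringing runs hour 13 to 13 + 3 = hour 16.
For sound setup: lighting stringing (finishes hour 16); floral arrangement (finishes hour 13). Taking the maximum gives a start of hour 16, and it finishes at 16 + 4 = hour 20.

Working backward from the deadline:
Nothing follows catering load-in; the deadline of hour 33 is its only limit. It must start by 33 − 9 = hour 24.
Since catering load-in (must start by hour 24, minus 2-hour gap → hour 22) depends on it, sound setup must finish by hour 22. Backing off its 4-hour duration gives a latest start of hour 18.
So sound setup can start as early as hour 16 and as late as hour 18, giving 18 − 16 = 2 hours of slack.

2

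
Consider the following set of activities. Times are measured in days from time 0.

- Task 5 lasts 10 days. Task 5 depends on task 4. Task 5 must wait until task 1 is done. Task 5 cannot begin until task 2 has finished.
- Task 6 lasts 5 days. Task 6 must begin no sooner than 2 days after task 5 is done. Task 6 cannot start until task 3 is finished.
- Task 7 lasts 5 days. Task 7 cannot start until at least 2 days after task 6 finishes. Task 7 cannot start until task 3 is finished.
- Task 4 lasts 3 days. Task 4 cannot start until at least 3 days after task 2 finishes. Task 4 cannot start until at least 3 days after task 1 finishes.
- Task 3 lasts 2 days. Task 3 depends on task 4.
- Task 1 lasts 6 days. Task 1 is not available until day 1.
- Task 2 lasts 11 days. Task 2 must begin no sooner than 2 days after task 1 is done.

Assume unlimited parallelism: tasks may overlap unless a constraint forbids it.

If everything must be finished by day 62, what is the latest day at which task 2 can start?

21

To finish by day 62, task 7 (duration 5) must start no later than day 57.
Task 6 must finish before task 7 (must start by day 57, minus 2-day gap → day 55). With a 5-day duration, task 6 must start by 55 − 5 = day 50.
Task 3 must finish in time for task 6 (must start by day 50); task 7 (must start by day 57). The tightest is day 50, so task 3 must start by 50 − 2 = day 48.
Task 5 has to be done before task 6 (must start by day 50, minus 2-day gap → day 48). That means finishing by day 48, i.e. starting by 48 − 10 = day 38.
For task 4: task 3 (must start by day 48); task 5 (must start by day 38). The most restrictive is day 38; with a 3-day duration, task 4 must start by day 35.
Task 2 has several dependents: task 4 (must start by day 35, minus 3-day gap → day 32); task 5 (must start by day 38). The earliest of those limits is day 32, so task 2 must start by 32 − 11 = day 21.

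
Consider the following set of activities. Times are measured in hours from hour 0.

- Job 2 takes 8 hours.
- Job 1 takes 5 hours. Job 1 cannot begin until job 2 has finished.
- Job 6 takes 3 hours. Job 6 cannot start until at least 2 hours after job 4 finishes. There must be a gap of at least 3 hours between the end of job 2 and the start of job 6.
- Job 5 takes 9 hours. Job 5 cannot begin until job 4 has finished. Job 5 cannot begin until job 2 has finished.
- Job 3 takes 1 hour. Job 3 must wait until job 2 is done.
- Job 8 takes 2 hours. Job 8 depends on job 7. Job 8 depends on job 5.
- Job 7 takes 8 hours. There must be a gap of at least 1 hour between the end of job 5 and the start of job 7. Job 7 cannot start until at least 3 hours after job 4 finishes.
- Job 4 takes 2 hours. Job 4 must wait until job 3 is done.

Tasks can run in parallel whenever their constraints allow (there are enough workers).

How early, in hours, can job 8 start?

29

Job 2 can start immediately at hour 0; it finishes at hour 8.
Job 3 cannot begin until job 2 (finishes hour 8). It runs from hour 8 to 8 + 1 = hour 9.
Job 4 cannot begin until job 3 (finishes hour 9). It runs from hour 9 to 9 + 2 = hour 11.
Job 5 cannot start until job 4 (finishes hour 11); job 2 (finishes hour 8). The controlling bound is hour 11, so job 5 finishes at 11 + 9 = hour 20.
Job 7 has to wait for job 5 (finishes hour 20, plus 1-hour gap → hour 21); job 4 (finishes hour 11, plus 3-hour gap → hour 14). The latest of these is hour 21, so job 7 runs hour 21 to 21 + 8 = hour 29.
Job 8 waits on job 7 (finishes hour 29); job 5 (finishes hour 20). The latest of these is hour 29, which is the earliest job 8 can start.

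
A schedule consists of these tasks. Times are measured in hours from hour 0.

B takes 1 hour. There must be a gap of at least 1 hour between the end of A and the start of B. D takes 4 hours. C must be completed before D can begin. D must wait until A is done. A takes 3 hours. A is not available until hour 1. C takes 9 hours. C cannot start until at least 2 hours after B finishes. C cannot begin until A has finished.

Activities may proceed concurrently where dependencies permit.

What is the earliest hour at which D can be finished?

21

After its own release at hour 1, A can start at hour 1 and finishes at hour 4.
After A (finishes hour 4, plus 1-hour gap → hour 5), B can start at hour 5 and finishes at hour 6.
For C: B (finishes hour 6, plus 2-hour gap → hour 8); A (finishes hour 4). Taking the maximum gives a start of hour 8, and it finishes at 8 + 9 = hour 17.
For D: C (finishes hour 17); A (finishes hour 4). Taking the maximum gives a start of hour 17, and it finishes at 17 + 4 = hour 21.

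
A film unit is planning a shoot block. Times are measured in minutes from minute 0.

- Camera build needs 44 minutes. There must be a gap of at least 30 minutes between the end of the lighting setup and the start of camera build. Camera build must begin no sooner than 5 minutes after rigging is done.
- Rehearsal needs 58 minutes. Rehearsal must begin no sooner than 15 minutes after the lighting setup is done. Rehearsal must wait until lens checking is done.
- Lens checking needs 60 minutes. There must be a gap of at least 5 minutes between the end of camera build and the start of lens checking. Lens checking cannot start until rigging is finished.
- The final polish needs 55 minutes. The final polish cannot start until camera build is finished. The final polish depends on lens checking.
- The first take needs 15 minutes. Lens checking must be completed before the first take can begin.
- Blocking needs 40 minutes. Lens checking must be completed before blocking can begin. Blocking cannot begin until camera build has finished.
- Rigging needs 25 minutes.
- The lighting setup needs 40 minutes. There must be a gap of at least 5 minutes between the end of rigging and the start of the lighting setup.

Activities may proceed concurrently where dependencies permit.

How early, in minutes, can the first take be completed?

224

Rigging can start immediately at minute 0; it finishes at minute 25.
After rigging (finishes minute 25, plus 5-minute gap → minute 30), the lighting setup can start at minute 30 and finishes at minute 70.
Camera build needs all of the lighting setup (finishes minute 70, plus 30-minute gap → minute 100); rigging (finishes minute 25, plus 5-minute gap → minute 30). That puts its earliest start at minute 100; it finishes at 100 + 44 = minute 144.
Lens checking needs all of camera build (finishes minute 144, plus 5-minute gap → minute 149); rigging (finishes minute 25). That puts its earliest start at minute 149; it finishes at 149 + 60 = minute 209.
The first take waits on lens checking (finishes minute 209), so it starts at minute 209 and finishes at 209 + 15 = minute 224.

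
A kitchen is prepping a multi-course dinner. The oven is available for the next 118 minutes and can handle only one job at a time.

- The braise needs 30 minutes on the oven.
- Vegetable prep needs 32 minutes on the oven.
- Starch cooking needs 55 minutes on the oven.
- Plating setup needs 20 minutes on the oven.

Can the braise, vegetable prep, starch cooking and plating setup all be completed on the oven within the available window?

No

Running back to back, the jobs need 30 + 32 + 55 + 20 = 137 minutes on the oven.
Since 137 > 118, they cannot all fit.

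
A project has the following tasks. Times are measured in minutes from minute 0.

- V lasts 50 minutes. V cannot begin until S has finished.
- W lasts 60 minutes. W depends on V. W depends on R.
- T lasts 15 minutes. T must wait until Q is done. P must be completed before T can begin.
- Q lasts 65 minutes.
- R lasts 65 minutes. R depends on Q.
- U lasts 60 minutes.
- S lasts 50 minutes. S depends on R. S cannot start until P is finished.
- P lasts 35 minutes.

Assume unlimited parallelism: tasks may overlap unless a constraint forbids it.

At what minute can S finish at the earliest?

Nothing blocks Q, so it runs from minute 0 to minute 65.
After Q (finishes minute 65), R can start at minute 65 and finishes at minute 130.
Nothing blocks P, so it runs from minute 0 to minute 35.
S cannot start until R (finishes minute 130); P (finishes minute 35). The controlling bound is minute 130, so S finishes at 130 + 50 = minute 180.

180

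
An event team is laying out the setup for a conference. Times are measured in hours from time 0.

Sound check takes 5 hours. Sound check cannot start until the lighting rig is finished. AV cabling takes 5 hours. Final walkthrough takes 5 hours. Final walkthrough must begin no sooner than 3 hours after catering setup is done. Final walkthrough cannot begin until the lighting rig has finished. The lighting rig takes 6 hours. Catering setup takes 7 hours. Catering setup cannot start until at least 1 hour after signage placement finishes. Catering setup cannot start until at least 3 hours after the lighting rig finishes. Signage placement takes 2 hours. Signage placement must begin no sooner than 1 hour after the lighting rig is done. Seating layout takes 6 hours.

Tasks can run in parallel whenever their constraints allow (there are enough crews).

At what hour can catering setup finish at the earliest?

Nothing blocks the lighting rig, so it runs from hour 0 to hour 6.
Signage placement cannot begin until the lighting rig (finishes hour 6, plus 1-hour gap → hour 7). It runs from hour 7 to 7 + 2 = hour 9.
Catering setup needs all of signage placement (finishes hour 9, plus 1-hour gap → hour 10); the lighting rig (finishes hour 6, plus 3-hour gap → hour 9). That puts its earliest start at hour 10; it finishes at 10 + 7 = hour 17.

17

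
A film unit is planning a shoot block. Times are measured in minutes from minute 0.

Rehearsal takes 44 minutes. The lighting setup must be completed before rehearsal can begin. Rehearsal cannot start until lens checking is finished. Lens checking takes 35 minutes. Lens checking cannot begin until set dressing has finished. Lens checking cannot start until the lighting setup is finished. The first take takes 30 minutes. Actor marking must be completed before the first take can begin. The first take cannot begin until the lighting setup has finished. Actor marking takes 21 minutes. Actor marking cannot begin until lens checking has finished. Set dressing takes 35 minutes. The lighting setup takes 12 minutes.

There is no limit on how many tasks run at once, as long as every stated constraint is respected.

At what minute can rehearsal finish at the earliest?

The lighting setup has no prerequisites, so it starts at minute 0 and finishes at minute 12.
Set dressing can start immediately at minute 0; it finishes at minute 35.
Lens checking has to wait for set dressing (finishes minute 35); the lighting setup (finishes minute 12). The latest of these is minute 35, so lens checking runs minute 35 to 35 + 35 = minute 70.
Rehearsal has to wait for the lighting setup (finishes minute 12); lens checking (finishes minute 70). The latest of these is minute 70, so rehearsal runs minute 70 to 70 + 44 = minute 114.

114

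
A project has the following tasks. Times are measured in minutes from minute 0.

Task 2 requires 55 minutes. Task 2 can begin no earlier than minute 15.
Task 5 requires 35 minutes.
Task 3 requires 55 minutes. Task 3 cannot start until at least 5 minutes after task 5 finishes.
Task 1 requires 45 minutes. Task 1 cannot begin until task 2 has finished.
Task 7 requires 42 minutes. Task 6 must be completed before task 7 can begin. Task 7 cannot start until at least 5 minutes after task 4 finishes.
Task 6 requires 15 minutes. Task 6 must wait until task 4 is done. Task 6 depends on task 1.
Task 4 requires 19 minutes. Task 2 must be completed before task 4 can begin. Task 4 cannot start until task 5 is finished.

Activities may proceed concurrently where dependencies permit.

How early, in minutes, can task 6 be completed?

130

Nothing blocks task 5, so it runs from minute 0 to minute 35.
Task 2 waits on its own release at minute 15, so it starts at minute 15 and finishes at 15 + 55 = minute 70.
Task 4 needs all of task 2 (finishes minute 70); task 5 (finishes minute 35). That puts its earliest start at minute 70; it finishes at 70 + 19 = minute 89.
After task 2 (finishes minute 70), task 1 can start at minute 70 and finishes at minute 115.
Task 6 cannot start until task 4 (finishes minute 89); task 1 (finishes minute 115). The controlling bound is minute 115, so task 6 finishes at 115 + 15 = minute 130.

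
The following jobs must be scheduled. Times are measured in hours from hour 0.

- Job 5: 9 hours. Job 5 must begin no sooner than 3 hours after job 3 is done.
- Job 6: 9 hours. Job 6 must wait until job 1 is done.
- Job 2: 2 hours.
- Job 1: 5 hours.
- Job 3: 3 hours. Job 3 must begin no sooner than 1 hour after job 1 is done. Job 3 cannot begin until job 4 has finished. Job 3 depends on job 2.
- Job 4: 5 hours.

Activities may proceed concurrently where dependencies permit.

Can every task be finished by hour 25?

Job 4 can start immediately at hour 0; it finishes at hour 5.
Job 2 has no prerequisites, so it starts at hour 0 and finishes at hour 2.
Job 1 can start immediately at hour 0; it finishes at hour 5.
Job 6 cannot begin until job 1 (finishes hour 5). It runs from hour 5 to 5 + 9 = hour 14.
For job 3: job 1 (finishes hour 5, plus 1-hour gap → hour 6); job 4 (finishes hour 5); job 2 (finishes hour 2). Taking the maximum gives a start of hour 6, and it finishes at 6 + 3 = hour 9.
Job 5 cannot begin until job 3 (finishes hour 9, plus 3-hour gap → hour 12). It runs from hour 12 to 12 + 9 = hour 21.
Every task is finished by hour 21, which is no later than the deadline of 25, so the schedule is feasible.

Yes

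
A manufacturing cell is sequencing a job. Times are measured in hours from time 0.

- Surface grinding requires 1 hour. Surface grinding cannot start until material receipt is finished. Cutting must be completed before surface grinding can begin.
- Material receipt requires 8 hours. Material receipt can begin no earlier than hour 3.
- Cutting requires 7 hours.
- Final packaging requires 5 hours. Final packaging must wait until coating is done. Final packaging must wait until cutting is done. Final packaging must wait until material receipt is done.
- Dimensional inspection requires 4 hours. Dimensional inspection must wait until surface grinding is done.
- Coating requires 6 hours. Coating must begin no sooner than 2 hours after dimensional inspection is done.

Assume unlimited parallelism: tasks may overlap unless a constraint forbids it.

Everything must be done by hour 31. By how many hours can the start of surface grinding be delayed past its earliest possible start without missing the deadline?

Cutting has no prerequisites, so it starts at hour 0 and finishes at hour 7.
Material receipt waits on its own release at hour 3, so it starts at hour 3 and finishes at 3 + 8 = hour 11.
Surface grinding cannot start until material receipt (finishes hour 11); cutting (finishes hour 7). The controlling bound is hour 11, so surface grinding finishes at 11 + 1 = hour 12.

Working backward from the deadline:
Nothing follows final packaging; the deadline of hour 31 is its only limit. It must start by 31 − 5 = hour 26.
Coating must finish before final packaging (must start by hour 26). With a 6-hour duration, coating must start by 26 − 6 = hour 20.
Dimensional inspection has to be done before coating (must start by hour 20, minus 2-hour gap → hour 18). That means finishing by hour 18, i.e. starting by 18 − 4 = hour 14.
Since dimensional inspection (must start by hour 14) depends on it, surface grinding must finish by hour 14. Backing off its 1-hour duration gives a latest start of hour 13.
So surface grinding can start as early as hour 11 and as late as hour 13, giving 13 − 11 = 2 hours of slack.

2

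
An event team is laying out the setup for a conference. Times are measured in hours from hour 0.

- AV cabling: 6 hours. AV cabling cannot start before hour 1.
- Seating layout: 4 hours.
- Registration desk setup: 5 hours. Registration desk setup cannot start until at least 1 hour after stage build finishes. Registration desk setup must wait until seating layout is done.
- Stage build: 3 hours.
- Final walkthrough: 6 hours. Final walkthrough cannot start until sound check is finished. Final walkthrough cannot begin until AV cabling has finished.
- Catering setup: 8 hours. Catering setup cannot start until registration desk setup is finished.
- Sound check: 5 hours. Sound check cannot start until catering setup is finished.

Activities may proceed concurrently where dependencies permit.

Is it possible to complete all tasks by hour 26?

No

Seating layout has no prerequisites, so it starts at hour 0 and finishes at hour 4.
After its own release at hour 1, AV cabling can start at hour 1 and finishes at hour 7.
Stage build has no prerequisites, so it starts at hour 0 and finishes at hour 3.
Registration desk setup cannot start until stage build (finishes hour 3, plus 1-hour gap → hour 4); seating layout (finishes hour 4). The controlling bound is hour 4, so registration desk setup finishes at 4 + 5 = hour 9.
After registration desk setup (finishes hour 9), catering setup can start at hour 9 and finishes at hour 17.
Sound check waits on catering setup (finishes hour 17), so it starts at hour 17 and finishes at 17 + 5 = hour 22.
Final walkthrough has to wait for sound check (finishes hour 22); AV cabling (finishes hour 7). The latest of these is hour 22, so final walkthrough runs hour 22 to 22 + 6 = hour 28.
The earliest everything can be done is hour 28, which is after the deadline of 26, so it is not possible.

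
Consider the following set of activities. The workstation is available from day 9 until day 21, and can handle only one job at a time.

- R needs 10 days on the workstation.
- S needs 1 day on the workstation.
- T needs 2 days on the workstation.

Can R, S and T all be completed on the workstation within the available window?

No

The workstation window is 21 − 9 = 12 days.
Running back to back, the jobs need 10 + 1 + 2 = 13 days on the workstation.
Since 13 > 12, they cannot all fit.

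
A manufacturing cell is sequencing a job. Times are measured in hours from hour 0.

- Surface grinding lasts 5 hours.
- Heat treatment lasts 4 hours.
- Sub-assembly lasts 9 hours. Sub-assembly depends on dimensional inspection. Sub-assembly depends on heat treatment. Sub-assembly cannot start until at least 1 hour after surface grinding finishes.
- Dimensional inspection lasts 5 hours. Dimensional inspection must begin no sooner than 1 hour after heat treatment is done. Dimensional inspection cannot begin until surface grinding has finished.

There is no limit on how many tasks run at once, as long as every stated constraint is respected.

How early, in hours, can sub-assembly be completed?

19

Nothing blocks surface grinding, so it runs from hour 0 to hour 5.
Nothing blocks heat treatment, so it runs from hour 0 to hour 4.
Dimensional inspection cannot start until heat treatment (finishes hour 4, plus 1-hour gap → hour 5); surface grinding (finishes hour 5). The controlling bound is hour 5, so dimensional inspection finishes at 5 + 5 = hour 10.
For sub-assembly: dimensional inspection (finishes hour 10); heat treatment (finishes hour 4); surface grinding (finishes hour 5, plus 1-hour gap → hour 6). Taking the maximum gives a start of hour 10, and it finishes at 10 + 9 = hour 19.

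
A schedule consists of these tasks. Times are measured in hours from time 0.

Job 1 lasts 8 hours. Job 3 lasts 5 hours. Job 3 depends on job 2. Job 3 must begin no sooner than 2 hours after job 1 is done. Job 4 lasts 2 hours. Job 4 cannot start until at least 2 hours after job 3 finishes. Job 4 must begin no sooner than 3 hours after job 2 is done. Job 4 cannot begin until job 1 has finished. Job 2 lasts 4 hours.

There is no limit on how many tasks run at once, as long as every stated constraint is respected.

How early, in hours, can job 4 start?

Job 2 has no prerequisites, so it starts at hour 0 and finishes at hour 4.
Job 1 has no prerequisites, so it starts at hour 0 and finishes at hour 8.
Job 3 needs all of job 2 (finishes hour 4); job 1 (finishes hour 8, plus 2-hour gap → hour 10). That puts its earliest start at hour 10; it finishes at 10 + 5 = hour 15.
Job 4 waits on job 3 (finishes hour 15, plus 2-hour gap → hour 17); job 2 (finishes hour 4, plus 3-hour gap → hour 7); job 1 (finishes hour 8). The latest of these is hour 17, which is the earliest job 4 can start.

17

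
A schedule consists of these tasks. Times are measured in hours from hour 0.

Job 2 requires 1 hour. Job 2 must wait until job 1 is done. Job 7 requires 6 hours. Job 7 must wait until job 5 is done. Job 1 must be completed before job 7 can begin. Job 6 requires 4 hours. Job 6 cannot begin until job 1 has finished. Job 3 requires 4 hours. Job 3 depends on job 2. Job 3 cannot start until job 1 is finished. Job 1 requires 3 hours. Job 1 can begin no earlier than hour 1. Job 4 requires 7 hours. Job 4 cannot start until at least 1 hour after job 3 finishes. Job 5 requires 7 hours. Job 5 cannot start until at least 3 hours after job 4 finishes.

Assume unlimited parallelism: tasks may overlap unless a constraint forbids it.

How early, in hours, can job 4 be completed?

17

Job 1 cannot begin until its own release at hour 1. It runs from hour 1 to 1 + 3 = hour 4.
Job 2 cannot begin until job 1 (finishes hour 4). It runs from hour 4 to 4 + 1 = hour 5.
Job 3 needs all of job 2 (finishes hour 5); job 1 (finishes hour 4). That puts its earliest start at hour 5; it finishes at 5 + 4 = hour 9.
Job 4 waits on job 3 (finishes hour 9, plus 1-hour gap → hour 10), so it starts at hour 10 and finishes at 10 + 7 = hour 17.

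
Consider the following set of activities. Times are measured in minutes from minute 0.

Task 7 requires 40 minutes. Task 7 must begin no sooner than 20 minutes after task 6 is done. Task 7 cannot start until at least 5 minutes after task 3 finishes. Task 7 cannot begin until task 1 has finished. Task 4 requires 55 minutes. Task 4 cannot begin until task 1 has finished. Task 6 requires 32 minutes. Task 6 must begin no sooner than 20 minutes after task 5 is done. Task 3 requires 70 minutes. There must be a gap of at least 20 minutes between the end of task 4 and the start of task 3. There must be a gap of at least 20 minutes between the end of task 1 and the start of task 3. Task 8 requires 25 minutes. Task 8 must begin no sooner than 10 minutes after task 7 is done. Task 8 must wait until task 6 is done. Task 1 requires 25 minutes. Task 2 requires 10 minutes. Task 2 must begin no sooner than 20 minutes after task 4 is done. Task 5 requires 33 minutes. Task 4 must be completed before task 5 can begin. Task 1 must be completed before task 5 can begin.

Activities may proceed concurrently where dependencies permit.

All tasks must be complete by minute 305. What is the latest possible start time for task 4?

70

Task 2 must finish by minute 305; it takes 10 minutes, so it must start by 305 − 10 = minute 295.
Nothing follows task 8; the deadline of minute 305 is its only limit. It must start by 305 − 25 = minute 280.
Task 7 has to be done before task 8 (must start by minute 280, minus 10-minute gap → minute 270). That means finishing by minute 270, i.e. starting by 270 − 40 = minute 230.
Task 3 has to be done before task 7 (must start by minute 230, minus 5-minute gap → minute 225). That means finishing by minute 225, i.e. starting by 225 − 70 = minute 155.
For task 6: task 7 (must start by minute 230, minus 20-minute gap → minute 210); task 8 (must start by minute 280). The most restrictive is minute 210; with a 32-minute duration, task 6 must start by minute 178.
Task 5 feeds into task 6 (must start by minute 178, minus 20-minute gap → minute 158); so task 5 must finish by minute 158 and therefore start by minute 125.
For task 4: task 2 (must start by minute 295, minus 20-minute gap → minute 275); task 3 (must start by minute 155, minus 20-minute gap → minute 135); task 5 (must start by minute 125). The most restrictive is minute 125; with a 55-minute duration, task 4 must start by minute 70.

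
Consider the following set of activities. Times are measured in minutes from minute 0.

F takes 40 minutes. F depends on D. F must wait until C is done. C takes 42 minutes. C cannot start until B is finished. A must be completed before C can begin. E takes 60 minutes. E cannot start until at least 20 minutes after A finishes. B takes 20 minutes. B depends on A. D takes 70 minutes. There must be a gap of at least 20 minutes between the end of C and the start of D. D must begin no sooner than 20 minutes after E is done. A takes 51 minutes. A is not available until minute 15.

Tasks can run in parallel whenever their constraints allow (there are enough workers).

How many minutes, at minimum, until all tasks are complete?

After its own release at minute 15, A can start at minute 15 and finishes at minute 66.
After A (finishes minute 66, plus 20-minute gap → minute 86), E can start at minute 86 and finishes at minute 146.
B waits on A (finishes minute 66), so it starts at minute 66 and finishes at 66 + 20 = minute 86.
C cannot start until B (finishes minute 86); A (finishes minute 66). The controlling bound is minute 86, so C finishes at 86 + 42 = minute 128.
For D: C (finishes minute 128, plus 20-minute gap → minute 148); E (finishes minute 146, plus 20-minute gap → minute 166). Taking the maximum gives a start of minute 166, and it finishes at 166 + 70 = minute 236.
For F: D (finishes minute 236); C (finishes minute 128). Taking the maximum gives a start of minute 236, and it finishes at 236 + 40 = minute 276.
All tasks are finished once the last one completes. Finish times: A at 66, B at 86, C at 128, D at 236, E at 146, F at 276. The latest is minute 276.

276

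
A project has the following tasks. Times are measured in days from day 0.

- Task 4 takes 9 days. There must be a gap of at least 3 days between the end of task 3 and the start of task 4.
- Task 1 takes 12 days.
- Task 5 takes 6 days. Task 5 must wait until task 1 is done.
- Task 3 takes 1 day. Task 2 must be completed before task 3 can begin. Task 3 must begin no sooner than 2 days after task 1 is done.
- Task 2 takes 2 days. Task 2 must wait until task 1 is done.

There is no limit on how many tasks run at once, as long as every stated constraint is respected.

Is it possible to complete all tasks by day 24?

No

Nothing blocks task 1, so it runs from day 0 to day 12.
After task 1 (finishes day 12), task 5 can start at day 12 and finishes at day 18.
Task 2 cannot begin until task 1 (finishes day 12). It runs from day 12 to 12 + 2 = day 14.
Task 3 has to wait for task 2 (finishes day 14); task 1 (finishes day 12, plus 2-day gap → day 14). The latest of these is day 14, so task 3 runs day 14 to 14 + 1 = day 15.
After task 3 (finishes day 15, plus 3-day gap → day 18), task 4 can start at day 18 and finishes at day 27.
The earliest everything can be done is day 27, which is after the deadline of 24, so it is not possible.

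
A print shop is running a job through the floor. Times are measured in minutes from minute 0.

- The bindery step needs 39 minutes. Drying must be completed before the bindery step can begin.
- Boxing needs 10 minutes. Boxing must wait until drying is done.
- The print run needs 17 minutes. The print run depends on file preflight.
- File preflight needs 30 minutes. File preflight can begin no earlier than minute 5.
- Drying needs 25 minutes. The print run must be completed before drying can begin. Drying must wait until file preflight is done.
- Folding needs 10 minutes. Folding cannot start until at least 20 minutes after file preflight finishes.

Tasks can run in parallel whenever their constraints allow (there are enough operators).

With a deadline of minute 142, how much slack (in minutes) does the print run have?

File preflight waits on its own release at minute 5, so it starts at minute 5 and finishes at 5 + 30 = minute 35.
The print run waits on file preflight (finishes minute 35), so it starts at minute 35 and finishes at 35 + 17 = minute 52.

Working backward from the deadline:
To finish by minute 142, the bindery step (duration 39) must start no later than minute 103.
Boxing has no dependents, so it just needs to finish by minute 142. Starting by 142 − 10 = minute 132 achieves that.
Drying must finish in time for the bindery step (must start by minute 103); boxing (must start by minute 132). The tightest is minute 103, so drying must start by 103 − 25 = minute 78.
Since drying (must start by minute 78) depends on it, the print run must finish by minute 78. Backing off its 17-minute duration gives a latest start of minute 61.
So the print run can start as early as minute 35 and as late as minute 61, giving 61 − 35 = 26 minutes of slack.

26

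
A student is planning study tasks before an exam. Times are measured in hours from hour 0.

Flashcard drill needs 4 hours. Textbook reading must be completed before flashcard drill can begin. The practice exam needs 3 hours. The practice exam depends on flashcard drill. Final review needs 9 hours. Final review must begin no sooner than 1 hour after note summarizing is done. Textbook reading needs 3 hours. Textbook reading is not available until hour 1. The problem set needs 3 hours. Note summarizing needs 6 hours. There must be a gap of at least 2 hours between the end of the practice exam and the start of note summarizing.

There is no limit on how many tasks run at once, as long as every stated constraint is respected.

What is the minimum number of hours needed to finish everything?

29

Nothing blocks the problem set, so it runs from hour 0 to hour 3.
After its own release at hour 1, textbook reading can start at hour 1 and finishes at hour 4.
After textbook reading (finishes hour 4), flashcard drill can start at hour 4 and finishes at hour 8.
After flashcard drill (finishes hour 8), the practice exam can start at hour 8 and finishes at hour 11.
After the practice exam (finishes hour 11, plus 2-hour gap → hour 13), note summarizing can start at hour 13 and finishes at hour 19.
After note summarizing (finishes hour 19, plus 1-hour gap → hour 20), final review can start at hour 20 and finishes at hour 29.
All tasks are finished once the last one completes. Finish times: Textbook reading at 4, The problem set at 3, Flashcard drill at 8, The practice exam at 11, Note summarizing at 19, Final review at 29. The latest is hour 29.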